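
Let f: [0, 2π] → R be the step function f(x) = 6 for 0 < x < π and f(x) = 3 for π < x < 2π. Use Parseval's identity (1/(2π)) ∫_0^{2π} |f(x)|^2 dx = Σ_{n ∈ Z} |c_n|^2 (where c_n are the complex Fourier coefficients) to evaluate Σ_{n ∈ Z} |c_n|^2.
Σ |c_n|^2 = 45/2

Parseval equates the L^2 energy of f (normalised by 1/(2π)) with the ℓ^2 sum of its Fourier coefficients: (1/(2π)) ∫_0^{2π} |f|^2 = Σ |c_n|^2.
Compute the left side: (1/(2π)) [∫_0^π 6^2 dx + ∫_π^{2π} 3^2 dx] = (1/(2π)) · (36π + 9π) = (36 + 9)/2 = 45/2.
So Σ_{n ∈ Z} |c_n|^2 = 45/2.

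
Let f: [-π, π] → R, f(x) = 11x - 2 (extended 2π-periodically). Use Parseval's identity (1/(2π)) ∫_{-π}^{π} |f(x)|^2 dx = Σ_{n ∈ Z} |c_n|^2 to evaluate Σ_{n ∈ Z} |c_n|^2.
Σ |c_n|^2 = 121π^2/3 + 4

Expand and integrate term by term over [-π, π]:
  ∫ (11x)^2 dx = 121·(2π^3/3); ∫ 2·11·(-2)·x dx = 0 (odd integrand); ∫ (-2)^2 dx = 4·2π.
So (1/(2π)) ∫_{-π}^{π} (11x - 2)^2 dx = 121π^2/3 + 4 = 121π^2/3 + 4.
Parseval ⇒ Σ |c_n|^2 = 121π^2/3 + 4.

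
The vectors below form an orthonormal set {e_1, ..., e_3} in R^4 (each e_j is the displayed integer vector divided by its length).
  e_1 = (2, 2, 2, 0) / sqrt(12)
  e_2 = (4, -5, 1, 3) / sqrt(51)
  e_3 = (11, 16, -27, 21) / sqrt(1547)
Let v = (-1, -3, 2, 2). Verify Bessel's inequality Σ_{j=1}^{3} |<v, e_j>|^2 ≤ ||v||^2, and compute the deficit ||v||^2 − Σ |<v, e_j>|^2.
Σ |<v, e_j>|^2 = 1062/91; ||v||^2 = 18; deficit = 576/91

Write each e_j = u_j / sqrt(<u_j, u_j>) where u_j is the displayed integer vector. Then <v, e_j> = <v, u_j> / sqrt(<u_j, u_j>), so |<v, e_j>|^2 = <v, u_j>^2 / <u_j, u_j>.
Coefficients: <v, e_1> = -4/sqrt(12), <v, e_2> = 19/sqrt(51), <v, e_3> = -71/sqrt(1547).
Square and sum: Σ |<v, e_j>|^2 = 1062/91.
Compute ||v||^2 = v·v = 18.
Deficit = 18 − 1062/91 = 576/91 ≥ 0, confirming Bessel's inequality. (The deficit equals ||v − Σ <v,e_j> e_j||^2, the squared distance from v to span{e_j}.)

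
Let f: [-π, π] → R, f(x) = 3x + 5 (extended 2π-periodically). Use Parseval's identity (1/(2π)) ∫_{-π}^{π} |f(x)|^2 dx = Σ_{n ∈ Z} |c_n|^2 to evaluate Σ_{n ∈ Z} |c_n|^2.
Σ |c_n|^2 = 3π^2 + 25

Expand and integrate term by term over [-π, π]:
  ∫ (3x)^2 dx = 9·(2π^3/3); ∫ 2·3·(5)·x dx = 0 (odd integrand); ∫ 5^2 dx = 25·2π.
So (1/(2π)) ∫_{-π}^{π} (3x + 5)^2 dx = 9π^2/3 + 25 = 3π^2 + 25.
Parseval ⇒ Σ |c_n|^2 = 3π^2 + 25.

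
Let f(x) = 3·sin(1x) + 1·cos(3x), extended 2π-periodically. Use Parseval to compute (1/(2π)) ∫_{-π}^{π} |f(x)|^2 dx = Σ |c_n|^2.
Σ |c_n|^2 = 5

Expand |f|^2 and use orthogonality of {sin(nx), cos(mx)} on [-π, π]:
  ∫_{-π}^{π} sin(nx)^2 dx = π, ∫ cos(mx)^2 dx = π, and cross terms integrate to 0.
So ∫_{-π}^{π} f(x)^2 dx = 3^2 · π + 1^2 · π = (9 + 1)π.
Divide by 2π: (9 + 1)/2 = 5.
By Parseval, this equals Σ |c_n|^2.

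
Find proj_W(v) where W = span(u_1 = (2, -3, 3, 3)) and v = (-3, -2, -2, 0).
proj_W(v) = (-12/31, 18/31, -18/31, -18/31)

Set up U = [u_1 | ... | u_1] ∈ R^(4×1). The projector onto W = col(U) is P = U (U^T U)^(-1) U^T.
Compute U^T U =
  [31],
and U^T v = (-6).
Solve U^T U · c = U^T v for the coefficients: c = (-6/31). The projection is proj_W(v) = U c.
Check: (v - proj_W(v)) · u_1 = 0  (should be 0).
Result: proj_W(v) = (-12/31, 18/31, -18/31, -18/31).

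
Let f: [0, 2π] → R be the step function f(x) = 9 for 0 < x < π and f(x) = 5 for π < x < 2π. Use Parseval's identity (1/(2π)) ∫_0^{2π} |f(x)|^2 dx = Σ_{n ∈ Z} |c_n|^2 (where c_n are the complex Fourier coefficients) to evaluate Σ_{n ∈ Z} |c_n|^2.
Σ |c_n|^2 = 53

Parseval equates the L^2 energy of f (normalised by 1/(2π)) with the ℓ^2 sum of its Fourier coefficients: (1/(2π)) ∫_0^{2π} |f|^2 = Σ |c_n|^2.
Compute the left side: (1/(2π)) [∫_0^π 9^2 dx + ∫_π^{2π} 5^2 dx] = (1/(2π)) · (81π + 25π) = (81 + 25)/2 = 53.
So Σ_{n ∈ Z} |c_n|^2 = 53.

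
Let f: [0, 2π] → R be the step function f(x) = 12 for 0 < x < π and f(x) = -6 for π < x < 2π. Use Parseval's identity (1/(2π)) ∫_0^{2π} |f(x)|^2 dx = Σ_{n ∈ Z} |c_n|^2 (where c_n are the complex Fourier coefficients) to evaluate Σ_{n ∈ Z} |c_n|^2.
Σ |c_n|^2 = 90

Parseval equates the L^2 energy of f (normalised by 1/(2π)) with the ℓ^2 sum of its Fourier coefficients: (1/(2π)) ∫_0^{2π} |f|^2 = Σ |c_n|^2.
Compute the left side: (1/(2π)) [∫_0^π 12^2 dx + ∫_π^{2π} (-6)^2 dx] = (1/(2π)) · (144π + 36π) = (144 + 36)/2 = 90.
So Σ_{n ∈ Z} |c_n|^2 = 90.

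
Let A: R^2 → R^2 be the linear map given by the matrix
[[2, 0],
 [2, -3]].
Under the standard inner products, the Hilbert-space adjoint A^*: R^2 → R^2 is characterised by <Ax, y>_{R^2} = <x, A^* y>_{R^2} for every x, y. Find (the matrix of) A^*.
A^* = A^T =
[[2, 2],
 [0, -3]]

For real matrices with standard dot products, the defining identity <Ax, y> = <x, A^* y> gives (Ax)^T y = x^T (A^*) y, i.e. x^T A^T y = x^T (A^*) y. Since this holds for all x, y, we must have A^* = A^T. Therefore
A^* =
[[2, 2],
 [0, -3]].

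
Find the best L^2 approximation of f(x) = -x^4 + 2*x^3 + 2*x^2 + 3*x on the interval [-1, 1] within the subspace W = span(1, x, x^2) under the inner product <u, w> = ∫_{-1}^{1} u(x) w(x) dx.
g(x) = 8*x^2/7 + 21*x/5 + 3/35

The best approximation g ∈ W is the orthogonal projection of f onto W. Writing g = a_0 + a_1 x + a_2 x^2, the coefficients solve the normal equations G · a = b where
  G_{ij} = <φ_i, φ_j> and b_i = <f, φ_i>, with φ_0 = 1, φ_1 = x, φ_2 = x^2.
G =
  [2, 0, 2/3]
  [0, 2/3, 0]
  [2/3, 0, 2/5],
b = (14/15, 14/5, 18/35).
Solving gives a_0 = 3/35, a_1 = 21/5, a_2 = 8/7, so
  g(x) = 8*x^2/7 + 21*x/5 + 3/35.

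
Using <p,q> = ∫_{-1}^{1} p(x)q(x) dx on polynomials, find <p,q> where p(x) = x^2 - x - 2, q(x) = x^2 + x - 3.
<p,q> = 42/5

Expand the product: p(x)·q(x) = x^4 - 6*x^2 + x + 6.
∫_{-1}^{1} of each monomial x^k gives [2/(k+1) if k even, 0 if k odd]. Integrating term-by-term (or equivalently evaluating the antiderivative F(x) = x^5/5 - 2*x^3 + x^2/2 + 6*x at the endpoints):
  F(1) − F(−1) = 47/10 − (-37/10) = 42/5.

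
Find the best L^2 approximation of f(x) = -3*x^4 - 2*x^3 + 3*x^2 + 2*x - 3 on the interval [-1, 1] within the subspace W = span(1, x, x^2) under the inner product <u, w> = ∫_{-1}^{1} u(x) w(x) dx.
g(x) = 3*x^2/7 + 4*x/5 - 96/35

The best approximation g ∈ W is the orthogonal projection of f onto W. Writing g = a_0 + a_1 x + a_2 x^2, the coefficients solve the normal equations G · a = b where
  G_{ij} = <φ_i, φ_j> and b_i = <f, φ_i>, with φ_0 = 1, φ_1 = x, φ_2 = x^2.
G =
  [2, 0, 2/3]
  [0, 2/3, 0]
  [2/3, 0, 2/5],
b = (-26/5, 8/15, -58/35).
Solving gives a_0 = -96/35, a_1 = 4/5, a_2 = 3/7, so
  g(x) = 3*x^2/7 + 4*x/5 - 96/35.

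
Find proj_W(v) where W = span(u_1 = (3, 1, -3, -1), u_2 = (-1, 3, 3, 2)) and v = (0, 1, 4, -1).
proj_W(v) = (-137/113, 121/113, 237/113, 129/113)

Set up U = [u_1 | ... | u_2] ∈ R^(4×2). The projector onto W = col(U) is P = U (U^T U)^(-1) U^T.
Compute U^T U =
  [20, -11]
  [-11, 23],
and U^T v = (-10, 13).
Solve U^T U · c = U^T v for the coefficients: c = (-29/113, 50/113). The projection is proj_W(v) = U c.
Check: (v - proj_W(v)) · u_1 = 0  (should be 0).
Check: (v - proj_W(v)) · u_2 = 0  (should be 0).
Result: proj_W(v) = (-137/113, 121/113, 237/113, 129/113).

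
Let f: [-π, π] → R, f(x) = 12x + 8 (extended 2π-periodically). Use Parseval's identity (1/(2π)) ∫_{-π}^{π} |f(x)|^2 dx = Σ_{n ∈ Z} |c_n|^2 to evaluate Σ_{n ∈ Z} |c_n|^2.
Σ |c_n|^2 = 48π^2 + 64

Expand and integrate term by term over [-π, π]:
  ∫ (12x)^2 dx = 144·(2π^3/3); ∫ 2·12·(8)·x dx = 0 (odd integrand); ∫ 8^2 dx = 64·2π.
So (1/(2π)) ∫_{-π}^{π} (12x + 8)^2 dx = 144π^2/3 + 64 = 48π^2 + 64.
Parseval ⇒ Σ |c_n|^2 = 48π^2 + 64.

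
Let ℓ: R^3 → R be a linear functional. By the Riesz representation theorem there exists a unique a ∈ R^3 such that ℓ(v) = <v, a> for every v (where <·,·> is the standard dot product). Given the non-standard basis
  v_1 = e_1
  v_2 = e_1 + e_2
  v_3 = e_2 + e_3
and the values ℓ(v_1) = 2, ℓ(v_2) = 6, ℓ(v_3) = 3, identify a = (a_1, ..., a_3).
a = (2, 4, -1)

Write a = (a_1, ..., a_3) in the standard basis. For each basis vector v_i, ℓ(v_i) = <v_i, a> is a linear equation in the a_j's. Collect the n equations into a matrix system V a = ℓ, where row i of V is v_i (expressed in the standard basis). Since V is invertible (lower-triangular with 1s on the diagonal, up to permutation), solve by back-substitution:
  V =
[[1, 0, 0],
 [1, 1, 0],
 [0, 1, 1]]
  V a = (2, 6, 3)
Solving gives a = (2, 4, -1).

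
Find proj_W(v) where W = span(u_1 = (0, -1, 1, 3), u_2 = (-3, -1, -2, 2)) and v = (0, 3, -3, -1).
proj_W(v) = (-168/173, 111/173, -279/173, -389/173)

Set up U = [u_1 | ... | u_2] ∈ R^(4×2). The projector onto W = col(U) is P = U (U^T U)^(-1) U^T.
Compute U^T U =
  [11, 5]
  [5, 18],
and U^T v = (-9, 1).
Solve U^T U · c = U^T v for the coefficients: c = (-167/173, 56/173). The projection is proj_W(v) = U c.
Check: (v - proj_W(v)) · u_1 = 0  (should be 0).
Check: (v - proj_W(v)) · u_2 = 0  (should be 0).
Result: proj_W(v) = (-168/173, 111/173, -279/173, -389/173).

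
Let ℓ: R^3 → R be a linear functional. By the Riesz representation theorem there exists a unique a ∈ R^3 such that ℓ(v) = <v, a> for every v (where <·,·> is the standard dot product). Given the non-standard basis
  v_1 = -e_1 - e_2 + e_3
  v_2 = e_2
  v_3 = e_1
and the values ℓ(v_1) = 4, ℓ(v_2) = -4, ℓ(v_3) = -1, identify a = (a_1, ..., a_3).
a = (-1, -4, -1)

Write a = (a_1, ..., a_3) in the standard basis. For each basis vector v_i, ℓ(v_i) = <v_i, a> is a linear equation in the a_j's. Collect the n equations into a matrix system V a = ℓ, where row i of V is v_i (expressed in the standard basis). Since V is invertible (lower-triangular with 1s on the diagonal, up to permutation), solve by back-substitution:
  V =
[[-1, -1, 1],
 [0, 1, 0],
 [1, 0, 0]]
  V a = (4, -4, -1)
Solving gives a = (-1, -4, -1).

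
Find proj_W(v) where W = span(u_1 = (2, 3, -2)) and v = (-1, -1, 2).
proj_W(v) = (-18/17, -27/17, 18/17)

Set up U = [u_1 | ... | u_1] ∈ R^(3×1). The projector onto W = col(U) is P = U (U^T U)^(-1) U^T.
Compute U^T U =
  [17],
and U^T v = (-9).
Solve U^T U · c = U^T v for the coefficients: c = (-9/17). The projection is proj_W(v) = U c.
Check: (v - proj_W(v)) · u_1 = 0  (should be 0).
Result: proj_W(v) = (-18/17, -27/17, 18/17).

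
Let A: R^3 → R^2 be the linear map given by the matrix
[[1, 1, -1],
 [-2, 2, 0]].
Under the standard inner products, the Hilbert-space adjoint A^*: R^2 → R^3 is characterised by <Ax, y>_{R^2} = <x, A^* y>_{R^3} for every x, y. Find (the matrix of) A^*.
A^* = A^T =
[[1, -2],
 [1, 2],
 [-1, 0]]

For real matrices with standard dot products, the defining identity <Ax, y> = <x, A^* y> gives (Ax)^T y = x^T (A^*) y, i.e. x^T A^T y = x^T (A^*) y. Since this holds for all x, y, we must have A^* = A^T. Therefore
A^* =
[[1, -2],
 [1, 2],
 [-1, 0]].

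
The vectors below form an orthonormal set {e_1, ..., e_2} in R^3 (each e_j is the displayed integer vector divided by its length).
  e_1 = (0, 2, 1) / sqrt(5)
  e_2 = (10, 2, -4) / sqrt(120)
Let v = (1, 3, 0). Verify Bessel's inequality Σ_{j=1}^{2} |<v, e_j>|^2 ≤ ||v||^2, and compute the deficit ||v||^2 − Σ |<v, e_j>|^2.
Σ |<v, e_j>|^2 = 28/3; ||v||^2 = 10; deficit = 2/3

Write each e_j = u_j / sqrt(<u_j, u_j>) where u_j is the displayed integer vector. Then <v, e_j> = <v, u_j> / sqrt(<u_j, u_j>), so |<v, e_j>|^2 = <v, u_j>^2 / <u_j, u_j>.
Coefficients: <v, e_1> = 6/sqrt(5), <v, e_2> = 16/sqrt(120).
Square and sum: Σ |<v, e_j>|^2 = 28/3.
Compute ||v||^2 = v·v = 10.
Deficit = 10 − 28/3 = 2/3 ≥ 0, confirming Bessel's inequality. (The deficit equals ||v − Σ <v,e_j> e_j||^2, the squared distance from v to span{e_j}.)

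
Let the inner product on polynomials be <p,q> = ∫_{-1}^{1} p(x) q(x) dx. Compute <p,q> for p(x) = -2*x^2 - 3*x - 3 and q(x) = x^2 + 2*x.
<p,q> = -34/5

Expand the product: p(x)·q(x) = -2*x^4 - 7*x^3 - 9*x^2 - 6*x.
∫_{-1}^{1} of each monomial x^k gives [2/(k+1) if k even, 0 if k odd]. Integrating term-by-term (or equivalently evaluating the antiderivative F(x) = -2*x^5/5 - 7*x^4/4 - 3*x^3 - 3*x^2 at the endpoints):
  F(1) − F(−1) = -163/20 − (-27/20) = -34/5.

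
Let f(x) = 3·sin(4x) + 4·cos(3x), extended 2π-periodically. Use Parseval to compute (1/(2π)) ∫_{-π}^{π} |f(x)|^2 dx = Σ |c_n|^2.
Σ |c_n|^2 = 25/2

Expand |f|^2 and use orthogonality of {sin(nx), cos(mx)} on [-π, π]:
  ∫_{-π}^{π} sin(nx)^2 dx = π, ∫ cos(mx)^2 dx = π, and cross terms integrate to 0.
So ∫_{-π}^{π} f(x)^2 dx = 3^2 · π + 4^2 · π = (9 + 16)π.
Divide by 2π: (9 + 16)/2 = 25/2.
By Parseval, this equals Σ |c_n|^2.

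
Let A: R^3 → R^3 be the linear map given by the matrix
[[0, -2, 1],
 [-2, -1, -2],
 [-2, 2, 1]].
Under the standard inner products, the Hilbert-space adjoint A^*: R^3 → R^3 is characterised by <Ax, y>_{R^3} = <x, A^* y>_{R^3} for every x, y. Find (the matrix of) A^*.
A^* = A^T =
[[0, -2, -2],
 [-2, -1, 2],
 [1, -2, 1]]

For real matrices with standard dot products, the defining identity <Ax, y> = <x, A^* y> gives (Ax)^T y = x^T (A^*) y, i.e. x^T A^T y = x^T (A^*) y. Since this holds for all x, y, we must have A^* = A^T. Therefore
A^* =
[[0, -2, -2],
 [-2, -1, 2],
 [1, -2, 1]].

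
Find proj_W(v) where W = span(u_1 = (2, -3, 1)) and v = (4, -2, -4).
proj_W(v) = (10/7, -15/7, 5/7)

Set up U = [u_1 | ... | u_1] ∈ R^(3×1). The projector onto W = col(U) is P = U (U^T U)^(-1) U^T.
Compute U^T U =
  [14],
and U^T v = (10).
Solve U^T U · c = U^T v for the coefficients: c = (5/7). The projection is proj_W(v) = U c.
Check: (v - proj_W(v)) · u_1 = 0  (should be 0).
Result: proj_W(v) = (10/7, -15/7, 5/7).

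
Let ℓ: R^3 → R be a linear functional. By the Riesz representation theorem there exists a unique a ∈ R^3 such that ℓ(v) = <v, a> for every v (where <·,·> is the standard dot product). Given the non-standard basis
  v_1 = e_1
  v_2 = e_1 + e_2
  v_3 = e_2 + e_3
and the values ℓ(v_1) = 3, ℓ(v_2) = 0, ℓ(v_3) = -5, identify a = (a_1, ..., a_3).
a = (3, -3, -2)

Write a = (a_1, ..., a_3) in the standard basis. For each basis vector v_i, ℓ(v_i) = <v_i, a> is a linear equation in the a_j's. Collect the n equations into a matrix system V a = ℓ, where row i of V is v_i (expressed in the standard basis). Since V is invertible (lower-triangular with 1s on the diagonal, up to permutation), solve by back-substitution:
  V =
[[1, 0, 0],
 [1, 1, 0],
 [0, 1, 1]]
  V a = (3, 0, -5)
Solving gives a = (3, -3, -2).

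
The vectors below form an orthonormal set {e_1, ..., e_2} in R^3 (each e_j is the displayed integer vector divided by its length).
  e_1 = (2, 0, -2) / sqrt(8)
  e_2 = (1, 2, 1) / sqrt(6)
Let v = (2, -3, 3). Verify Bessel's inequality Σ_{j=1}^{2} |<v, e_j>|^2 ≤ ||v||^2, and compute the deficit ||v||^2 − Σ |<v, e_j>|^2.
Σ |<v, e_j>|^2 = 2/3; ||v||^2 = 22; deficit = 64/3

Write each e_j = u_j / sqrt(<u_j, u_j>) where u_j is the displayed integer vector. Then <v, e_j> = <v, u_j> / sqrt(<u_j, u_j>), so |<v, e_j>|^2 = <v, u_j>^2 / <u_j, u_j>.
Coefficients: <v, e_1> = -2/sqrt(8), <v, e_2> = -1/sqrt(6).
Square and sum: Σ |<v, e_j>|^2 = 2/3.
Compute ||v||^2 = v·v = 22.
Deficit = 22 − 2/3 = 64/3 ≥ 0, confirming Bessel's inequality. (The deficit equals ||v − Σ <v,e_j> e_j||^2, the squared distance from v to span{e_j}.)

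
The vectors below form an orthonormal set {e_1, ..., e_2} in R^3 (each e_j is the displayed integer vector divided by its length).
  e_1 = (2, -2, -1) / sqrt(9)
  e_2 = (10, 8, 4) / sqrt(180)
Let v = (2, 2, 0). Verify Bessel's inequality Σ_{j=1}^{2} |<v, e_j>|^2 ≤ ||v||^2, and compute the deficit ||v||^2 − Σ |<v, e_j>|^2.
Σ |<v, e_j>|^2 = 36/5; ||v||^2 = 8; deficit = 4/5

Write each e_j = u_j / sqrt(<u_j, u_j>) where u_j is the displayed integer vector. Then <v, e_j> = <v, u_j> / sqrt(<u_j, u_j>), so |<v, e_j>|^2 = <v, u_j>^2 / <u_j, u_j>.
Coefficients: <v, e_1> = 0/sqrt(9), <v, e_2> = 36/sqrt(180).
Square and sum: Σ |<v, e_j>|^2 = 36/5.
Compute ||v||^2 = v·v = 8.
Deficit = 8 − 36/5 = 4/5 ≥ 0, confirming Bessel's inequality. (The deficit equals ||v − Σ <v,e_j> e_j||^2, the squared distance from v to span{e_j}.)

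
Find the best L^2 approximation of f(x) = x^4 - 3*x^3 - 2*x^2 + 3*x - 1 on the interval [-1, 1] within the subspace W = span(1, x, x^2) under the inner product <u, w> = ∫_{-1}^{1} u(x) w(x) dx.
g(x) = -8*x^2/7 + 6*x/5 - 38/35

The best approximation g ∈ W is the orthogonal projection of f onto W. Writing g = a_0 + a_1 x + a_2 x^2, the coefficients solve the normal equations G · a = b where
  G_{ij} = <φ_i, φ_j> and b_i = <f, φ_i>, with φ_0 = 1, φ_1 = x, φ_2 = x^2.
G =
  [2, 0, 2/3]
  [0, 2/3, 0]
  [2/3, 0, 2/5],
b = (-44/15, 4/5, -124/105).
Solving gives a_0 = -38/35, a_1 = 6/5, a_2 = -8/7, so
  g(x) = -8*x^2/7 + 6*x/5 - 38/35.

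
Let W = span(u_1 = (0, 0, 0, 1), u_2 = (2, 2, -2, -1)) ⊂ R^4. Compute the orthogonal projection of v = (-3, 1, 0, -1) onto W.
proj_W(v) = (-2/3, -2/3, 2/3, -1)

Set up U = [u_1 | ... | u_2] ∈ R^(4×2). The projector onto W = col(U) is P = U (U^T U)^(-1) U^T.
Compute U^T U =
  [1, -1]
  [-1, 13],
and U^T v = (-1, -3).
Solve U^T U · c = U^T v for the coefficients: c = (-4/3, -1/3). The projection is proj_W(v) = U c.
Check: (v - proj_W(v)) · u_1 = 0  (should be 0).
Check: (v - proj_W(v)) · u_2 = 0  (should be 0).
Result: proj_W(v) = (-2/3, -2/3, 2/3, -1).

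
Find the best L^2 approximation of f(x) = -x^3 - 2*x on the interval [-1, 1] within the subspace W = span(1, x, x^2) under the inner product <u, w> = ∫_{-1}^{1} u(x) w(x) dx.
g(x) = -13*x/5

The best approximation g ∈ W is the orthogonal projection of f onto W. Writing g = a_0 + a_1 x + a_2 x^2, the coefficients solve the normal equations G · a = b where
  G_{ij} = <φ_i, φ_j> and b_i = <f, φ_i>, with φ_0 = 1, φ_1 = x, φ_2 = x^2.
G =
  [2, 0, 2/3]
  [0, 2/3, 0]
  [2/3, 0, 2/5],
b = (0, -26/15, 0).
Solving gives a_0 = 0, a_1 = -13/5, a_2 = 0, so
  g(x) = -13*x/5.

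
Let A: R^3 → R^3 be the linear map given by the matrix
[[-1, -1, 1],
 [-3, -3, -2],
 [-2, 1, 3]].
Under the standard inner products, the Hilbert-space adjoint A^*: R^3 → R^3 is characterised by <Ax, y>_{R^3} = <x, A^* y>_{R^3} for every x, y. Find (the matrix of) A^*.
A^* = A^T =
[[-1, -3, -2],
 [-1, -3, 1],
 [1, -2, 3]]

For real matrices with standard dot products, the defining identity <Ax, y> = <x, A^* y> gives (Ax)^T y = x^T (A^*) y, i.e. x^T A^T y = x^T (A^*) y. Since this holds for all x, y, we must have A^* = A^T. Therefore
A^* =
[[-1, -3, -2],
 [-1, -3, 1],
 [1, -2, 3]].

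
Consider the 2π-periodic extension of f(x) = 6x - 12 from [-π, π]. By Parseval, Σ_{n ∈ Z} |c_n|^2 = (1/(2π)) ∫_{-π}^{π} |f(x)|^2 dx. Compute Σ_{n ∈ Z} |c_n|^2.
Σ |c_n|^2 = 12π^2 + 144

Expand and integrate term by term over [-π, π]:
  ∫ (6x)^2 dx = 36·(2π^3/3); ∫ 2·6·(-12)·x dx = 0 (odd integrand); ∫ (-12)^2 dx = 144·2π.
So (1/(2π)) ∫_{-π}^{π} (6x - 12)^2 dx = 36π^2/3 + 144 = 12π^2 + 144.
Parseval ⇒ Σ |c_n|^2 = 12π^2 + 144.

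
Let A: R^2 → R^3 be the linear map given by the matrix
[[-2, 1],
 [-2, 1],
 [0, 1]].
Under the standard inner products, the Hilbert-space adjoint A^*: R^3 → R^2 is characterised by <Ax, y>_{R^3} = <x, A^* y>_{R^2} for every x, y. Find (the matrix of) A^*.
A^* = A^T =
[[-2, -2, 0],
 [1, 1, 1]]

For real matrices with standard dot products, the defining identity <Ax, y> = <x, A^* y> gives (Ax)^T y = x^T (A^*) y, i.e. x^T A^T y = x^T (A^*) y. Since this holds for all x, y, we must have A^* = A^T. Therefore
A^* =
[[-2, -2, 0],
 [1, 1, 1]].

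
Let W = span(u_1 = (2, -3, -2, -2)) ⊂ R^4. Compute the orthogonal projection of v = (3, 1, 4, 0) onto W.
proj_W(v) = (-10/21, 5/7, 10/21, 10/21)

Set up U = [u_1 | ... | u_1] ∈ R^(4×1). The projector onto W = col(U) is P = U (U^T U)^(-1) U^T.
Compute U^T U =
  [21],
and U^T v = (-5).
Solve U^T U · c = U^T v for the coefficients: c = (-5/21). The projection is proj_W(v) = U c.
Check: (v - proj_W(v)) · u_1 = 0  (should be 0).
Result: proj_W(v) = (-10/21, 5/7, 10/21, 10/21).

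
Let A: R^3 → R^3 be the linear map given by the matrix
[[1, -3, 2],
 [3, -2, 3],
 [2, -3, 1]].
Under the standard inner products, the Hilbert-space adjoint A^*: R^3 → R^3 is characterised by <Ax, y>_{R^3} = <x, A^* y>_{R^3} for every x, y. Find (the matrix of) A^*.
A^* = A^T =
[[1, 3, 2],
 [-3, -2, -3],
 [2, 3, 1]]

For real matrices with standard dot products, the defining identity <Ax, y> = <x, A^* y> gives (Ax)^T y = x^T (A^*) y, i.e. x^T A^T y = x^T (A^*) y. Since this holds for all x, y, we must have A^* = A^T. Therefore
A^* =
[[1, 3, 2],
 [-3, -2, -3],
 [2, 3, 1]].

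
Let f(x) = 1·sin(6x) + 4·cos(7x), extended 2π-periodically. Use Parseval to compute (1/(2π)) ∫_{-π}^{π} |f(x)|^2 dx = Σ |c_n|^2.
Σ |c_n|^2 = 17/2

Expand |f|^2 and use orthogonality of {sin(nx), cos(mx)} on [-π, π]:
  ∫_{-π}^{π} sin(nx)^2 dx = π, ∫ cos(mx)^2 dx = π, and cross terms integrate to 0.
So ∫_{-π}^{π} f(x)^2 dx = 1^2 · π + 4^2 · π = (1 + 16)π.
Divide by 2π: (1 + 16)/2 = 17/2.
By Parseval, this equals Σ |c_n|^2.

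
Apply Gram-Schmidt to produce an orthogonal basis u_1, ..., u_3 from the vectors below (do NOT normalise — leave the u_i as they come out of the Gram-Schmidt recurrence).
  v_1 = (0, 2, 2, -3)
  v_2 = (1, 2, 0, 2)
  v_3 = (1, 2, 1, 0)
Orthogonal basis:
  u_1 = (0, 2, 2, -3)
  u_2 = (1, 38/17, 4/17, 28/17)
  u_3 = (52/149, -24/149, 21/149, -2/149)

Apply the Gram-Schmidt recurrence
  u_1 = v_1
  u_i = v_i − Σ_{j<i} ((v_i · u_j) / (u_j · u_j)) · u_j.

Step by step this gives:
  u_1 = (0, 2, 2, -3)
  u_2 = (1, 38/17, 4/17, 28/17)
  u_3 = (52/149, -24/149, 21/149, -2/149)

Orthogonality check:
  u_2 · u_1 = 0 (should be 0)
  u_3 · u_1 = 0 (should be 0)
  u_3 · u_2 = 0 (should be 0)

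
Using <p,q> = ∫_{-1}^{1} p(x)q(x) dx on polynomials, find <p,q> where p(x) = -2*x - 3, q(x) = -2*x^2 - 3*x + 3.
<p,q> = -10

Expand the product: p(x)·q(x) = 4*x^3 + 12*x^2 + 3*x - 9.
∫_{-1}^{1} of each monomial x^k gives [2/(k+1) if k even, 0 if k odd]. Integrating term-by-term (or equivalently evaluating the antiderivative F(x) = x^4 + 4*x^3 + 3*x^2/2 - 9*x at the endpoints):
  F(1) − F(−1) = -5/2 − (15/2) = -10.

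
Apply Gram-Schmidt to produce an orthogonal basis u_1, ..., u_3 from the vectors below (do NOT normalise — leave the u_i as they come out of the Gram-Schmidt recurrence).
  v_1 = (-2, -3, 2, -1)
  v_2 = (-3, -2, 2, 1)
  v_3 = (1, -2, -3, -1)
Orthogonal basis:
  u_1 = (-2, -3, 2, -1)
  u_2 = (-4/3, 1/2, 1/3, 11/6)
  u_3 = (-4/11, -56/33, -85/33, 2/3)

Apply the Gram-Schmidt recurrence
  u_1 = v_1
  u_i = v_i − Σ_{j<i} ((v_i · u_j) / (u_j · u_j)) · u_j.

Step by step this gives:
  u_1 = (-2, -3, 2, -1)
  u_2 = (-4/3, 1/2, 1/3, 11/6)
  u_3 = (-4/11, -56/33, -85/33, 2/3)

Orthogonality check:
  u_2 · u_1 = 0 (should be 0)
  u_3 · u_1 = 0 (should be 0)
  u_3 · u_2 = 0 (should be 0)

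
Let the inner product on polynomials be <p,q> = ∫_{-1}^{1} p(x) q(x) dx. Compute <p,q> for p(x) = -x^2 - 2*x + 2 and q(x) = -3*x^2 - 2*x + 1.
<p,q> = 16/5

Expand the product: p(x)·q(x) = 3*x^4 + 8*x^3 - 3*x^2 - 6*x + 2.
∫_{-1}^{1} of each monomial x^k gives [2/(k+1) if k even, 0 if k odd]. Integrating term-by-term (or equivalently evaluating the antiderivative F(x) = 3*x^5/5 + 2*x^4 - x^3 - 3*x^2 + 2*x at the endpoints):
  F(1) − F(−1) = 3/5 − (-13/5) = 16/5.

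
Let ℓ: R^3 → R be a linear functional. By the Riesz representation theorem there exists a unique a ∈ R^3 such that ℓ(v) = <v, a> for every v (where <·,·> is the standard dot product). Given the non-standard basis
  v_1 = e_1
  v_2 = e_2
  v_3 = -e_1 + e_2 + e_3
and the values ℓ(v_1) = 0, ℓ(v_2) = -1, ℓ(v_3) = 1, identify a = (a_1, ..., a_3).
a = (0, -1, 2)

Write a = (a_1, ..., a_3) in the standard basis. For each basis vector v_i, ℓ(v_i) = <v_i, a> is a linear equation in the a_j's. Collect the n equations into a matrix system V a = ℓ, where row i of V is v_i (expressed in the standard basis). Since V is invertible (lower-triangular with 1s on the diagonal, up to permutation), solve by back-substitution:
  V =
[[1, 0, 0],
 [0, 1, 0],
 [-1, 1, 1]]
  V a = (0, -1, 1)
Solving gives a = (0, -1, 2).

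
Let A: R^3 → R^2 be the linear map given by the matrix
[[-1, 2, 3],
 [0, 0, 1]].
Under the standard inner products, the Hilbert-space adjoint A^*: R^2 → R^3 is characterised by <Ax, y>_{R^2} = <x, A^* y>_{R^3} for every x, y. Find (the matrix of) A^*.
A^* = A^T =
[[-1, 0],
 [2, 0],
 [3, 1]]

For real matrices with standard dot products, the defining identity <Ax, y> = <x, A^* y> gives (Ax)^T y = x^T (A^*) y, i.e. x^T A^T y = x^T (A^*) y. Since this holds for all x, y, we must have A^* = A^T. Therefore
A^* =
[[-1, 0],
 [2, 0],
 [3, 1]].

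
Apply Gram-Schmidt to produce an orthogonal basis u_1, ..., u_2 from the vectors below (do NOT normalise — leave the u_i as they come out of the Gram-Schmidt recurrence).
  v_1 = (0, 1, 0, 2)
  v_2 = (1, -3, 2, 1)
Orthogonal basis:
  u_1 = (0, 1, 0, 2)
  u_2 = (1, -14/5, 2, 7/5)

Apply the Gram-Schmidt recurrence
  u_1 = v_1
  u_i = v_i − Σ_{j<i} ((v_i · u_j) / (u_j · u_j)) · u_j.

Step by step this gives:
  u_1 = (0, 1, 0, 2)
  u_2 = (1, -14/5, 2, 7/5)

Orthogonality check:
  u_2 · u_1 = 0 (should be 0)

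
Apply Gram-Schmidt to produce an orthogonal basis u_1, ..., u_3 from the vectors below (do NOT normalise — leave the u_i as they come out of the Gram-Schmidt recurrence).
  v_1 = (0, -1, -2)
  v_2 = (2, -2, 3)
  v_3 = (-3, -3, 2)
Orthogonal basis:
  u_1 = (0, -1, -2)
  u_2 = (2, -14/5, 7/5)
  u_3 = (-259/69, -148/69, 74/69)

Apply the Gram-Schmidt recurrence
  u_1 = v_1
  u_i = v_i − Σ_{j<i} ((v_i · u_j) / (u_j · u_j)) · u_j.

Step by step this gives:
  u_1 = (0, -1, -2)
  u_2 = (2, -14/5, 7/5)
  u_3 = (-259/69, -148/69, 74/69)

Orthogonality check:
  u_2 · u_1 = 0 (should be 0)
  u_3 · u_1 = 0 (should be 0)
  u_3 · u_2 = 0 (should be 0)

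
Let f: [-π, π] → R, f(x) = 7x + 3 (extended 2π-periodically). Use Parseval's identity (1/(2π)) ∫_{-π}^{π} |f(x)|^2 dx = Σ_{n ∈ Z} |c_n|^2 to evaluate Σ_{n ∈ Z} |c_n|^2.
Σ |c_n|^2 = 49π^2/3 + 9

Expand and integrate term by term over [-π, π]:
  ∫ (7x)^2 dx = 49·(2π^3/3); ∫ 2·7·(3)·x dx = 0 (odd integrand); ∫ 3^2 dx = 9·2π.
So (1/(2π)) ∫_{-π}^{π} (7x + 3)^2 dx = 49π^2/3 + 9 = 49π^2/3 + 9.
Parseval ⇒ Σ |c_n|^2 = 49π^2/3 + 9.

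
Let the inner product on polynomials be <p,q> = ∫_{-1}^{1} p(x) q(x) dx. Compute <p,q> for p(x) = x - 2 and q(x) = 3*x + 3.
<p,q> = -10

Expand the product: p(x)·q(x) = 3*x^2 - 3*x - 6.
∫_{-1}^{1} of each monomial x^k gives [2/(k+1) if k even, 0 if k odd]. Integrating term-by-term (or equivalently evaluating the antiderivative F(x) = x^3 - 3*x^2/2 - 6*x at the endpoints):
  F(1) − F(−1) = -13/2 − (7/2) = -10.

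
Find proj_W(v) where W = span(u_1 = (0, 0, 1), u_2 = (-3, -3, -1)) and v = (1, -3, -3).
proj_W(v) = (-1, -1, -3)

Set up U = [u_1 | ... | u_2] ∈ R^(3×2). The projector onto W = col(U) is P = U (U^T U)^(-1) U^T.
Compute U^T U =
  [1, -1]
  [-1, 19],
and U^T v = (-3, 9).
Solve U^T U · c = U^T v for the coefficients: c = (-8/3, 1/3). The projection is proj_W(v) = U c.
Check: (v - proj_W(v)) · u_1 = 0  (should be 0).
Check: (v - proj_W(v)) · u_2 = 0  (should be 0).
Result: proj_W(v) = (-1, -1, -3).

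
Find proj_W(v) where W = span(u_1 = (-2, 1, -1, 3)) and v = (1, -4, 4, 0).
proj_W(v) = (4/3, -2/3, 2/3, -2)

Set up U = [u_1 | ... | u_1] ∈ R^(4×1). The projector onto W = col(U) is P = U (U^T U)^(-1) U^T.
Compute U^T U =
  [15],
and U^T v = (-10).
Solve U^T U · c = U^T v for the coefficients: c = (-2/3). The projection is proj_W(v) = U c.
Check: (v - proj_W(v)) · u_1 = 0  (should be 0).
Result: proj_W(v) = (4/3, -2/3, 2/3, -2).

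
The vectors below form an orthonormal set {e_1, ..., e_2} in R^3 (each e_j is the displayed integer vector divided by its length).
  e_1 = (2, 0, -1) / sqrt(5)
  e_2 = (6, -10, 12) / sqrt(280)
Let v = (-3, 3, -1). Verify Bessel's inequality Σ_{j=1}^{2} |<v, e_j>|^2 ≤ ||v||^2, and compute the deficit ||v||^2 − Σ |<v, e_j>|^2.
Σ |<v, e_j>|^2 = 125/7; ||v||^2 = 19; deficit = 8/7

Write each e_j = u_j / sqrt(<u_j, u_j>) where u_j is the displayed integer vector. Then <v, e_j> = <v, u_j> / sqrt(<u_j, u_j>), so |<v, e_j>|^2 = <v, u_j>^2 / <u_j, u_j>.
Coefficients: <v, e_1> = -5/sqrt(5), <v, e_2> = -60/sqrt(280).
Square and sum: Σ |<v, e_j>|^2 = 125/7.
Compute ||v||^2 = v·v = 19.
Deficit = 19 − 125/7 = 8/7 ≥ 0, confirming Bessel's inequality. (The deficit equals ||v − Σ <v,e_j> e_j||^2, the squared distance from v to span{e_j}.)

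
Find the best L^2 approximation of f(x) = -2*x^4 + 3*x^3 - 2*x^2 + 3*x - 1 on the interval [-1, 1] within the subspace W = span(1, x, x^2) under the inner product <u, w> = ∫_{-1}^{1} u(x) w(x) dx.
g(x) = -26*x^2/7 + 24*x/5 - 29/35

The best approximation g ∈ W is the orthogonal projection of f onto W. Writing g = a_0 + a_1 x + a_2 x^2, the coefficients solve the normal equations G · a = b where
  G_{ij} = <φ_i, φ_j> and b_i = <f, φ_i>, with φ_0 = 1, φ_1 = x, φ_2 = x^2.
G =
  [2, 0, 2/3]
  [0, 2/3, 0]
  [2/3, 0, 2/5],
b = (-62/15, 16/5, -214/105).
Solving gives a_0 = -29/35, a_1 = 24/5, a_2 = -26/7, so
  g(x) = -26*x^2/7 + 24*x/5 - 29/35.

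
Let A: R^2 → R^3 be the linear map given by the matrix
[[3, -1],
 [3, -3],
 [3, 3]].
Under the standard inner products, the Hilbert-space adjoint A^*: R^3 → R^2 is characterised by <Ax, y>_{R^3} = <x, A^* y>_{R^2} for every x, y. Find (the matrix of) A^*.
A^* = A^T =
[[3, 3, 3],
 [-1, -3, 3]]

For real matrices with standard dot products, the defining identity <Ax, y> = <x, A^* y> gives (Ax)^T y = x^T (A^*) y, i.e. x^T A^T y = x^T (A^*) y. Since this holds for all x, y, we must have A^* = A^T. Therefore
A^* =
[[3, 3, 3],
 [-1, -3, 3]].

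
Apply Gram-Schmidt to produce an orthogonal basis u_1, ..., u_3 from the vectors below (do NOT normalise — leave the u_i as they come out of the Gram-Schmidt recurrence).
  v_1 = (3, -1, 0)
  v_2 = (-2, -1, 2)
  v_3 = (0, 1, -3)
Orthogonal basis:
  u_1 = (3, -1, 0)
  u_2 = (-1/2, -3/2, 2)
  u_3 = (-18/65, -54/65, -9/13)

Apply the Gram-Schmidt recurrence
  u_1 = v_1
  u_i = v_i − Σ_{j<i} ((v_i · u_j) / (u_j · u_j)) · u_j.

Step by step this gives:
  u_1 = (3, -1, 0)
  u_2 = (-1/2, -3/2, 2)
  u_3 = (-18/65, -54/65, -9/13)

Orthogonality check:
  u_2 · u_1 = 0 (should be 0)
  u_3 · u_1 = 0 (should be 0)
  u_3 · u_2 = 0 (should be 0)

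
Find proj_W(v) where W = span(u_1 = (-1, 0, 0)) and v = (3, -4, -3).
proj_W(v) = (3, 0, 0)

Set up U = [u_1 | ... | u_1] ∈ R^(3×1). The projector onto W = col(U) is P = U (U^T U)^(-1) U^T.
Compute U^T U =
  [1],
and U^T v = (-3).
Solve U^T U · c = U^T v for the coefficients: c = (-3). The projection is proj_W(v) = U c.
Check: (v - proj_W(v)) · u_1 = 0  (should be 0).
Result: proj_W(v) = (3, 0, 0).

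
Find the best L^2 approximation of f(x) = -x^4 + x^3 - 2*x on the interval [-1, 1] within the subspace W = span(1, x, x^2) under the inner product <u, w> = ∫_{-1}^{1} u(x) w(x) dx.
g(x) = -6*x^2/7 - 7*x/5 + 3/35

The best approximation g ∈ W is the orthogonal projection of f onto W. Writing g = a_0 + a_1 x + a_2 x^2, the coefficients solve the normal equations G · a = b where
  G_{ij} = <φ_i, φ_j> and b_i = <f, φ_i>, with φ_0 = 1, φ_1 = x, φ_2 = x^2.
G =
  [2, 0, 2/3]
  [0, 2/3, 0]
  [2/3, 0, 2/5],
b = (-2/5, -14/15, -2/7).
Solving gives a_0 = 3/35, a_1 = -7/5, a_2 = -6/7, so
  g(x) = -6*x^2/7 - 7*x/5 + 3/35.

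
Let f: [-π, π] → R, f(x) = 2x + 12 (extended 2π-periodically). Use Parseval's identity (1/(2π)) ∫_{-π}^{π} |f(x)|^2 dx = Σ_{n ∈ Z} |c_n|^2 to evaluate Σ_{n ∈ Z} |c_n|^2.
Σ |c_n|^2 = 4π^2/3 + 144

Expand and integrate term by term over [-π, π]:
  ∫ (2x)^2 dx = 4·(2π^3/3); ∫ 2·2·(12)·x dx = 0 (odd integrand); ∫ 12^2 dx = 144·2π.
So (1/(2π)) ∫_{-π}^{π} (2x + 12)^2 dx = 4π^2/3 + 144 = 4π^2/3 + 144.
Parseval ⇒ Σ |c_n|^2 = 4π^2/3 + 144.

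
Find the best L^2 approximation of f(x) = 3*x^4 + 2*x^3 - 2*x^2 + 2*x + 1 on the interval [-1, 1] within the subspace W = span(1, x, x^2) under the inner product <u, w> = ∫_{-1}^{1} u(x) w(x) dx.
g(x) = 4*x^2/7 + 16*x/5 + 26/35

The best approximation g ∈ W is the orthogonal projection of f onto W. Writing g = a_0 + a_1 x + a_2 x^2, the coefficients solve the normal equations G · a = b where
  G_{ij} = <φ_i, φ_j> and b_i = <f, φ_i>, with φ_0 = 1, φ_1 = x, φ_2 = x^2.
G =
  [2, 0, 2/3]
  [0, 2/3, 0]
  [2/3, 0, 2/5],
b = (28/15, 32/15, 76/105).
Solving gives a_0 = 26/35, a_1 = 16/5, a_2 = 4/7, so
  g(x) = 4*x^2/7 + 16*x/5 + 26/35.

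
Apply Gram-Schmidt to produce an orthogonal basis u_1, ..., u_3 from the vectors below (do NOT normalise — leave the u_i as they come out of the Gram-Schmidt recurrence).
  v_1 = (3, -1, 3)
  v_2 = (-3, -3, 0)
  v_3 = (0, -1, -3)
Orthogonal basis:
  u_1 = (3, -1, 3)
  u_2 = (-39/19, -63/19, 18/19)
  u_3 = (45/34, -45/34, -30/17)

Apply the Gram-Schmidt recurrence
  u_1 = v_1
  u_i = v_i − Σ_{j<i} ((v_i · u_j) / (u_j · u_j)) · u_j.

Step by step this gives:
  u_1 = (3, -1, 3)
  u_2 = (-39/19, -63/19, 18/19)
  u_3 = (45/34, -45/34, -30/17)

Orthogonality check:
  u_2 · u_1 = 0 (should be 0)
  u_3 · u_1 = 0 (should be 0)
  u_3 · u_2 = 0 (should be 0)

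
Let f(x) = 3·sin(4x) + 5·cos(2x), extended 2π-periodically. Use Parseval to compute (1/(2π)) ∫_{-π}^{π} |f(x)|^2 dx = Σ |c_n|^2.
Σ |c_n|^2 = 17

Expand |f|^2 and use orthogonality of {sin(nx), cos(mx)} on [-π, π]:
  ∫_{-π}^{π} sin(nx)^2 dx = π, ∫ cos(mx)^2 dx = π, and cross terms integrate to 0.
So ∫_{-π}^{π} f(x)^2 dx = 3^2 · π + 5^2 · π = (9 + 25)π.
Divide by 2π: (9 + 25)/2 = 17.
By Parseval, this equals Σ |c_n|^2.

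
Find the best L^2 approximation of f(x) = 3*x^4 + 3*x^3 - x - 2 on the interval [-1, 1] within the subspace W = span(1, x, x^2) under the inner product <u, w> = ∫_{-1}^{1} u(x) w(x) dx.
g(x) = 18*x^2/7 + 4*x/5 - 79/35

The best approximation g ∈ W is the orthogonal projection of f onto W. Writing g = a_0 + a_1 x + a_2 x^2, the coefficients solve the normal equations G · a = b where
  G_{ij} = <φ_i, φ_j> and b_i = <f, φ_i>, with φ_0 = 1, φ_1 = x, φ_2 = x^2.
G =
  [2, 0, 2/3]
  [0, 2/3, 0]
  [2/3, 0, 2/5],
b = (-14/5, 8/15, -10/21).
Solving gives a_0 = -79/35, a_1 = 4/5, a_2 = 18/7, so
  g(x) = 18*x^2/7 + 4*x/5 - 79/35.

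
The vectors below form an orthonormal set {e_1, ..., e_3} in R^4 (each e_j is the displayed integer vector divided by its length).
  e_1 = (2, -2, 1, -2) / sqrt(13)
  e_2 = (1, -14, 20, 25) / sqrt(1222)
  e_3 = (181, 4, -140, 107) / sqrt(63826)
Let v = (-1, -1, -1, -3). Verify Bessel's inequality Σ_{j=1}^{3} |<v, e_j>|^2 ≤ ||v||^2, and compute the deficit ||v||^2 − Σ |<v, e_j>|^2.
Σ |<v, e_j>|^2 = 6467/679; ||v||^2 = 12; deficit = 1681/679

Write each e_j = u_j / sqrt(<u_j, u_j>) where u_j is the displayed integer vector. Then <v, e_j> = <v, u_j> / sqrt(<u_j, u_j>), so |<v, e_j>|^2 = <v, u_j>^2 / <u_j, u_j>.
Coefficients: <v, e_1> = 5/sqrt(13), <v, e_2> = -82/sqrt(1222), <v, e_3> = -366/sqrt(63826).
Square and sum: Σ |<v, e_j>|^2 = 6467/679.
Compute ||v||^2 = v·v = 12.
Deficit = 12 − 6467/679 = 1681/679 ≥ 0, confirming Bessel's inequality. (The deficit equals ||v − Σ <v,e_j> e_j||^2, the squared distance from v to span{e_j}.)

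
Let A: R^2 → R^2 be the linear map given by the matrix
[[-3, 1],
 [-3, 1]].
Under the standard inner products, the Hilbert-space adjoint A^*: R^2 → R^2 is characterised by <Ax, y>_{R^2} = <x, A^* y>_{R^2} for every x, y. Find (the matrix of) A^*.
A^* = A^T =
[[-3, -3],
 [1, 1]]

For real matrices with standard dot products, the defining identity <Ax, y> = <x, A^* y> gives (Ax)^T y = x^T (A^*) y, i.e. x^T A^T y = x^T (A^*) y. Since this holds for all x, y, we must have A^* = A^T. Therefore
A^* =
[[-3, -3],
 [1, 1]].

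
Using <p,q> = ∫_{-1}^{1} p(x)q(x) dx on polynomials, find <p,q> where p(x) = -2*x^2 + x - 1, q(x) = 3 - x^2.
<p,q> = -128/15

Expand the product: p(x)·q(x) = 2*x^4 - x^3 - 5*x^2 + 3*x - 3.
∫_{-1}^{1} of each monomial x^k gives [2/(k+1) if k even, 0 if k odd]. Integrating term-by-term (or equivalently evaluating the antiderivative F(x) = 2*x^5/5 - x^4/4 - 5*x^3/3 + 3*x^2/2 - 3*x at the endpoints):
  F(1) − F(−1) = -181/60 − (331/60) = -128/15.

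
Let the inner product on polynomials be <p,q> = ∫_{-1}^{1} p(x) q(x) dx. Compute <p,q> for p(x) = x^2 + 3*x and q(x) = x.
<p,q> = 2

Expand the product: p(x)·q(x) = x^3 + 3*x^2.
∫_{-1}^{1} of each monomial x^k gives [2/(k+1) if k even, 0 if k odd]. Integrating term-by-term (or equivalently evaluating the antiderivative F(x) = x^4/4 + x^3 at the endpoints):
  F(1) − F(−1) = 5/4 − (-3/4) = 2.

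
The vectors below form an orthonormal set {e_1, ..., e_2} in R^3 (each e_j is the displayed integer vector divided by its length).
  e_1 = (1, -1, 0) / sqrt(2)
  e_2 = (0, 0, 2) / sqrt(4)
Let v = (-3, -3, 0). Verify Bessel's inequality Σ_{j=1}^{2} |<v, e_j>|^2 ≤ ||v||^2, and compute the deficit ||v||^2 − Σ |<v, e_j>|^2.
Σ |<v, e_j>|^2 = 0; ||v||^2 = 18; deficit = 18

Write each e_j = u_j / sqrt(<u_j, u_j>) where u_j is the displayed integer vector. Then <v, e_j> = <v, u_j> / sqrt(<u_j, u_j>), so |<v, e_j>|^2 = <v, u_j>^2 / <u_j, u_j>.
Coefficients: <v, e_1> = 0/sqrt(2), <v, e_2> = 0/sqrt(4).
Square and sum: Σ |<v, e_j>|^2 = 0.
Compute ||v||^2 = v·v = 18.
Deficit = 18 − 0 = 18 ≥ 0, confirming Bessel's inequality. (The deficit equals ||v − Σ <v,e_j> e_j||^2, the squared distance from v to span{e_j}.)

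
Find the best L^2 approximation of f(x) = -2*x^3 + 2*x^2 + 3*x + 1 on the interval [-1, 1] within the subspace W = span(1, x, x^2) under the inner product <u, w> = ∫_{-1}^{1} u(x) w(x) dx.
g(x) = 2*x^2 + 9*x/5 + 1

The best approximation g ∈ W is the orthogonal projection of f onto W. Writing g = a_0 + a_1 x + a_2 x^2, the coefficients solve the normal equations G · a = b where
  G_{ij} = <φ_i, φ_j> and b_i = <f, φ_i>, with φ_0 = 1, φ_1 = x, φ_2 = x^2.
G =
  [2, 0, 2/3]
  [0, 2/3, 0]
  [2/3, 0, 2/5],
b = (10/3, 6/5, 22/15).
Solving gives a_0 = 1, a_1 = 9/5, a_2 = 2, so
  g(x) = 2*x^2 + 9*x/5 + 1.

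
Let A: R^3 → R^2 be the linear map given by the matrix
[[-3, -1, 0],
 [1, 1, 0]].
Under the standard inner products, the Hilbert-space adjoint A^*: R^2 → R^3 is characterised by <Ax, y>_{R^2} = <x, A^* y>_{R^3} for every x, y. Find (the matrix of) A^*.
A^* = A^T =
[[-3, 1],
 [-1, 1],
 [0, 0]]

For real matrices with standard dot products, the defining identity <Ax, y> = <x, A^* y> gives (Ax)^T y = x^T (A^*) y, i.e. x^T A^T y = x^T (A^*) y. Since this holds for all x, y, we must have A^* = A^T. Therefore
A^* =
[[-3, 1],
 [-1, 1],
 [0, 0]].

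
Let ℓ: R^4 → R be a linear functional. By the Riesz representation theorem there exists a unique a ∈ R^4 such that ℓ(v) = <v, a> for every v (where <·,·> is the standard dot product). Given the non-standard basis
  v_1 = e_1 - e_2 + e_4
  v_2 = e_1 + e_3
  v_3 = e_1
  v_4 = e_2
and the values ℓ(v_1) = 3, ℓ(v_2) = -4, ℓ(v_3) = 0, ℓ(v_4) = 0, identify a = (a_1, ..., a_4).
a = (0, 0, -4, 3)

Write a = (a_1, ..., a_4) in the standard basis. For each basis vector v_i, ℓ(v_i) = <v_i, a> is a linear equation in the a_j's. Collect the n equations into a matrix system V a = ℓ, where row i of V is v_i (expressed in the standard basis). Since V is invertible (lower-triangular with 1s on the diagonal, up to permutation), solve by back-substitution:
  V =
[[1, -1, 0, 1],
 [1, 0, 1, 0],
 [1, 0, 0, 0],
 [0, 1, 0, 0]]
  V a = (3, -4, 0, 0)
Solving gives a = (0, 0, -4, 3).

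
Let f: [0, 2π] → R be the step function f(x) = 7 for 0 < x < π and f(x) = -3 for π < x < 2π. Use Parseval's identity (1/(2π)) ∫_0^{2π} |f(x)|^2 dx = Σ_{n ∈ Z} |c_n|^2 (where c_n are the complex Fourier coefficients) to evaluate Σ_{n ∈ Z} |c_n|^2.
Σ |c_n|^2 = 29

Parseval equates the L^2 energy of f (normalised by 1/(2π)) with the ℓ^2 sum of its Fourier coefficients: (1/(2π)) ∫_0^{2π} |f|^2 = Σ |c_n|^2.
Compute the left side: (1/(2π)) [∫_0^π 7^2 dx + ∫_π^{2π} (-3)^2 dx] = (1/(2π)) · (49π + 9π) = (49 + 9)/2 = 29.
So Σ_{n ∈ Z} |c_n|^2 = 29.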